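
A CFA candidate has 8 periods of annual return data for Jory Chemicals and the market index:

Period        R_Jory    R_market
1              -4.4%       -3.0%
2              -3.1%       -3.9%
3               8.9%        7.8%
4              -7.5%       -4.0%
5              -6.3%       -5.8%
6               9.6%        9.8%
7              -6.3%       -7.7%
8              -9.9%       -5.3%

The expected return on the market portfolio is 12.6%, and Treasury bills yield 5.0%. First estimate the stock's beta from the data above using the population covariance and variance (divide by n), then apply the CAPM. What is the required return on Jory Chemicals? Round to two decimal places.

13.30%

Mean R_i = (-4.4 − 3.1 + 8.9 − 7.5 − 6.3 + 9.6 − 6.3 − 9.9) / 8 = -2.3750%
Mean R_m = (-3.0 − 3.9 + 7.8 − 4.0 − 5.8 + 9.8 − 7.7 − 5.3) / 8 = -1.5125%
Σ(R_i − R̄_i)(R_m − R̄_m) = 327.5725  ⇒  Cov = 327.5725 / 8 = 40.9466
Σ(R_m − R̄_m)² = 299.8088  ⇒  Var(R_m) = 299.8088 / 8 = 37.4761
β = Cov / Var(R_m) = 40.9466 / 37.4761 = 1.0926
MRP = 12.6% − 5.0% = 7.60%
E(R) = R_f + β × MRP = 5.0% + 1.0926 × 7.6% = 13.30%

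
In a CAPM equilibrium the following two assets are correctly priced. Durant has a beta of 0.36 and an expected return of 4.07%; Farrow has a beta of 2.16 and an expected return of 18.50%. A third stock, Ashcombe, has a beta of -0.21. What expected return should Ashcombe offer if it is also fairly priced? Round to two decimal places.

MRP (SML slope) = (18.50% − 4.07%) / (2.16 − 0.36) = 14.43% / 1.80 = 8.0167%
R_f (intercept) = 4.07% − 0.36 × 8.0167% = 1.1840%
E(R_Ashcombe) = R_f + β × MRP = 1.1840% + -0.21 × 8.0167% = -0.50%

-0.50%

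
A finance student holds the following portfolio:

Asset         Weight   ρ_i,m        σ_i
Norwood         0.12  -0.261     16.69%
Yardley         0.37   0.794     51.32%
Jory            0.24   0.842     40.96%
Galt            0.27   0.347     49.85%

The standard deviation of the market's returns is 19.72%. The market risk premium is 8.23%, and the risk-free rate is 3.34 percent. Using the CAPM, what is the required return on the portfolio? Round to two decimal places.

14.82%

β_Norwood = -0.261 × 16.69% / 19.72% = -0.2209
β_Yardley = 0.794 × 51.32% / 19.72% = 2.0663
β_Jory = 0.842 × 40.96% / 19.72% = 1.7489
β_Galt = 0.347 × 49.85% / 19.72% = 0.8772
β_P = Σ w_i β_i = 0.12×-0.2209 + 0.37×2.0663 + 0.24×1.7489 + 0.27×0.8772 = 1.3946
E(R_P) = R_f + β_P × MRP = 3.34% + 1.3946 × 8.23% = 14.82%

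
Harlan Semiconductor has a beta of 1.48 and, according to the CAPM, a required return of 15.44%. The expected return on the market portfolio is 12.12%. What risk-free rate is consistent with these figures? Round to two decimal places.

5.20%

E(R) = R_f + β(E(R_m) − R_f) = R_f(1 − β) + β·E(R_m)
15.44% = R_f × (1 − 1.48) + 1.48 × 12.12%
15.44% = R_f × -0.48 + 17.9376%
R_f = (15.44% − 17.9376%) / -0.48 = 5.20%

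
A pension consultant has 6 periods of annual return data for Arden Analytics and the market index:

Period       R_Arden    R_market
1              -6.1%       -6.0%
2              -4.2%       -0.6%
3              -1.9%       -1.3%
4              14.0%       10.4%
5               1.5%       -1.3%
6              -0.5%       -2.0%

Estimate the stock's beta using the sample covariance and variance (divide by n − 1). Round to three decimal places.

1.229

Mean R_i = (-6.1 − 4.2 − 1.9 + 14.0 + 1.5 − 0.5) / 6 = 0.4667%
Mean R_m = (-6.0 − 0.6 − 1.3 + 10.4 − 1.3 − 2.0) / 6 = -0.1333%
Σ(R_i − R̄_i)(R_m − R̄_m) = 186.6133  ⇒  Cov = 186.6133 / 5 = 37.3227
Σ(R_m − R̄_m)² = 151.7933  ⇒  Var(R_m) = 151.7933 / 5 = 30.3587
β = Cov / Var(R_m) = 37.3227 / 30.3587 = 1.2294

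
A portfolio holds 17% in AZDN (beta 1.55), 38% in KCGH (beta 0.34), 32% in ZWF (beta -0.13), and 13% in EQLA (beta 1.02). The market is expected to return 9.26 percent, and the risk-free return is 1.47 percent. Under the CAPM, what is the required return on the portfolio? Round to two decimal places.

5.24%

β_P = Σ w_i β_i = 0.17×1.55 + 0.38×0.34 + 0.32×-0.13 + 0.13×1.02 = 0.4837
MRP = 9.26% − 1.47% = 7.79%
E(R_P) = R_f + β_P × MRP = 1.47% + 0.4837 × 7.79% = 5.24%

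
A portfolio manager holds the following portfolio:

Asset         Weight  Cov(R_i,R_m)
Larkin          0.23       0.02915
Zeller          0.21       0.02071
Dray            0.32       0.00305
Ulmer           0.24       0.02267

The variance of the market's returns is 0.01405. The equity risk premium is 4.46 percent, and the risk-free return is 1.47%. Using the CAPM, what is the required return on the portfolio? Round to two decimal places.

β_Larkin = 0.02915 / 0.01405 = 2.0747
β_Zeller = 0.02071 / 0.01405 = 1.4740
β_Dray = 0.00305 / 0.01405 = 0.2171
β_Ulmer = 0.02267 / 0.01405 = 1.6135
β_P = Σ w_i β_i = 0.23×2.0747 + 0.21×1.4740 + 0.32×0.2171 + 0.24×1.6135 = 1.2434
E(R_P) = R_f + β_P × MRP = 1.47% + 1.2434 × 4.46% = 7.02%

7.02%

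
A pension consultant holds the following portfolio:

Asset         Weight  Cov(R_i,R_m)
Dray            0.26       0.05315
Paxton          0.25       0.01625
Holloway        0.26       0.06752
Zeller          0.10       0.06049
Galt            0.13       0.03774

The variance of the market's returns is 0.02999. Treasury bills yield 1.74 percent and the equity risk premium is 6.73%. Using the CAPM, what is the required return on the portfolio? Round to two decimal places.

β_Dray = 0.05315 / 0.02999 = 1.7723
β_Paxton = 0.01625 / 0.02999 = 0.5418
β_Holloway = 0.06752 / 0.02999 = 2.2514
β_Zeller = 0.06049 / 0.02999 = 2.0170
β_Galt = 0.03774 / 0.02999 = 1.2584
β_P = Σ w_i β_i = 0.26×1.7723 + 0.25×0.5418 + 0.26×2.2514 + 0.10×2.0170 + 0.13×1.2584 = 1.5469
E(R_P) = R_f + β_P × MRP = 1.74% + 1.5469 × 6.73% = 12.15%

12.15%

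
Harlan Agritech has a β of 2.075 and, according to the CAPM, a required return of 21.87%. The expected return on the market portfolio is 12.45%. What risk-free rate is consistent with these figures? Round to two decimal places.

3.69%

E(R) = R_f + β(E(R_m) − R_f) = R_f(1 − β) + β·E(R_m)
21.87% = R_f × (1 − 2.075) + 2.075 × 12.45%
21.87% = R_f × -1.075 + 25.83375%
R_f = (21.87% − 25.83375%) / -1.075 = 3.69%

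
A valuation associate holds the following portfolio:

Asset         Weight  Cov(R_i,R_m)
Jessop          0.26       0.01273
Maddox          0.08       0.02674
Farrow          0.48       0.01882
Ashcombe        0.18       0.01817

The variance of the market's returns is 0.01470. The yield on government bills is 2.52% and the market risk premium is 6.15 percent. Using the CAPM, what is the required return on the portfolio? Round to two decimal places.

β_Jessop = 0.01273 / 0.01470 = 0.8660
β_Maddox = 0.02674 / 0.01470 = 1.8190
β_Farrow = 0.01882 / 0.01470 = 1.2803
β_Ashcombe = 0.01817 / 0.01470 = 1.2361
β_P = Σ w_i β_i = 0.26×0.8660 + 0.08×1.8190 + 0.48×1.2803 + 0.18×1.2361 = 1.2077
E(R_P) = R_f + β_P × MRP = 2.52% + 1.2077 × 6.15% = 9.95%

9.95%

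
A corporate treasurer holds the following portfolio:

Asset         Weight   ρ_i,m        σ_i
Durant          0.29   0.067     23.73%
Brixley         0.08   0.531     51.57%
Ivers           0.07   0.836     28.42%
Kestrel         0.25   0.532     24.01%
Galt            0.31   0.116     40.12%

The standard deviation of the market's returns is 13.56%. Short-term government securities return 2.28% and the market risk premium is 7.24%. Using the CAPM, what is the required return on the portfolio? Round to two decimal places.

β_Durant = 0.067 × 23.73% / 13.56% = 0.1173
β_Brixley = 0.531 × 51.57% / 13.56% = 2.0194
β_Ivers = 0.836 × 28.42% / 13.56% = 1.7521
β_Kestrel = 0.532 × 24.01% / 13.56% = 0.9420
β_Galt = 0.116 × 40.12% / 13.56% = 0.3432
β_P = Σ w_i β_i = 0.29×0.1173 + 0.08×2.0194 + 0.07×1.7521 + 0.25×0.9420 + 0.31×0.3432 = 0.6601
E(R_P) = R_f + β_P × MRP = 2.28% + 0.6601 × 7.24% = 7.06%

7.06%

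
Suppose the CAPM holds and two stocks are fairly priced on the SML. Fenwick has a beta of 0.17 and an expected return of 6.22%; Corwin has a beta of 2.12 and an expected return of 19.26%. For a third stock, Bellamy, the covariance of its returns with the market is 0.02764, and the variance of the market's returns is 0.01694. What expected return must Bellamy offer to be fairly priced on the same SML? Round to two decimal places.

MRP = (19.26% − 6.22%) / (2.12 − 0.17) = 6.6872%
R_f = 6.22% − 0.17 × 6.6872% = 5.0832%
β_Bellamy = Cov / Var(R_m) = 0.02764 / 0.01694 = 1.6316
E(R_Bellamy) = R_f + β × MRP = 5.0832% + 1.6316 × 6.6872% = 15.99%

15.99%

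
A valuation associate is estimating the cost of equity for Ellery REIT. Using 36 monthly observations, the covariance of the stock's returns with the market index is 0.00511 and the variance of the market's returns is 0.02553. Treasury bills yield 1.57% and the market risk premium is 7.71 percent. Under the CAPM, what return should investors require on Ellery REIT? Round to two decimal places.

3.11%

β = Cov(R_i, R_m) / Var(R_m) = 0.00511 / 0.02553 = 0.2002
E(R) = R_f + β × MRP = 1.57% + 0.2002 × 7.71% = 3.11%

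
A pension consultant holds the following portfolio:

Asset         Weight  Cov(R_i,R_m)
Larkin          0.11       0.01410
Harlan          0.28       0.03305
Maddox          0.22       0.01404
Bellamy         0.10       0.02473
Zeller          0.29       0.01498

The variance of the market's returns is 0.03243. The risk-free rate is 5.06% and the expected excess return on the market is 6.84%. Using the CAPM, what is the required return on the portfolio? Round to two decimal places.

β_Larkin = 0.01410 / 0.03243 = 0.4348
β_Harlan = 0.03305 / 0.03243 = 1.0191
β_Maddox = 0.01404 / 0.03243 = 0.4329
β_Bellamy = 0.02473 / 0.03243 = 0.7626
β_Zeller = 0.01498 / 0.03243 = 0.4619
β_P = Σ w_i β_i = 0.11×0.4348 + 0.28×1.0191 + 0.22×0.4329 + 0.10×0.7626 + 0.29×0.4619 = 0.6386
E(R_P) = R_f + β_P × MRP = 5.06% + 0.6386 × 6.84% = 9.43%

9.43%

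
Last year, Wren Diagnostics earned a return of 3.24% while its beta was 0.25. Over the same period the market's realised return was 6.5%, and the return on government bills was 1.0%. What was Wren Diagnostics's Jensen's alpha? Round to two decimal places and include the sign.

Market excess return = 6.5% − 1.0% = 5.50%
CAPM benchmark = R_f + β(R_m − R_f) = 1.0% + 0.25 × 5.5% = 2.3750%
α = actual − benchmark = 3.24% − 2.3750% = +0.87%

+0.87%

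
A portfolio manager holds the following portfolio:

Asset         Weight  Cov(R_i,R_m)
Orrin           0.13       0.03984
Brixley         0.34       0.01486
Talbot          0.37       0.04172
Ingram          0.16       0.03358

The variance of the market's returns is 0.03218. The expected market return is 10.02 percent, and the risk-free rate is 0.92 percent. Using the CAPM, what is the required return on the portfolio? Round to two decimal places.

9.70%

β_Orrin = 0.03984 / 0.03218 = 1.2380
β_Brixley = 0.01486 / 0.03218 = 0.4618
β_Talbot = 0.04172 / 0.03218 = 1.2965
β_Ingram = 0.03358 / 0.03218 = 1.0435
β_P = Σ w_i β_i = 0.13×1.2380 + 0.34×0.4618 + 0.37×1.2965 + 0.16×1.0435 = 0.9646
MRP = 10.02% − 0.92% = 9.10%
E(R_P) = R_f + β_P × MRP = 0.92% + 0.9646 × 9.10% = 9.70%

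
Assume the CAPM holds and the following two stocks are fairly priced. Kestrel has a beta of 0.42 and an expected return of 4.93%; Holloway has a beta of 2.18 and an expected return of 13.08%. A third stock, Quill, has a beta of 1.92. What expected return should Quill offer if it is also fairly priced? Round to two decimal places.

11.88%

MRP (SML slope) = (13.08% − 4.93%) / (2.18 − 0.42) = 8.15% / 1.76 = 4.6307%
R_f (intercept) = 4.93% − 0.42 × 4.6307% = 2.9851%
E(R_Quill) = R_f + β × MRP = 2.9851% + 1.92 × 4.6307% = 11.88%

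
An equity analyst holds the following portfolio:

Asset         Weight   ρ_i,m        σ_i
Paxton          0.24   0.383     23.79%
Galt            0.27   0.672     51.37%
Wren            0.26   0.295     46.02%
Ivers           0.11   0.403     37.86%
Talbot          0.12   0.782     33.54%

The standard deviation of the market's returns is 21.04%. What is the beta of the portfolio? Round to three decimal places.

0.944

β_Paxton = 0.383 × 23.79% / 21.04% = 0.4331
β_Galt = 0.672 × 51.37% / 21.04% = 1.6407
β_Wren = 0.295 × 46.02% / 21.04% = 0.6452
β_Ivers = 0.403 × 37.86% / 21.04% = 0.7252
β_Talbot = 0.782 × 33.54% / 21.04% = 1.2466
β_P = Σ w_i β_i = 0.24×0.4331 + 0.27×1.6407 + 0.26×0.6452 + 0.11×0.7252 + 0.12×1.2466 = 0.9440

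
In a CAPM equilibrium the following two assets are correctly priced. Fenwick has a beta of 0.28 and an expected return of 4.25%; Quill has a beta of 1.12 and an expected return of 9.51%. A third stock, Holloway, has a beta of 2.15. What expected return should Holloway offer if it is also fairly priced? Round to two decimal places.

MRP (SML slope) = (9.51% − 4.25%) / (1.12 − 0.28) = 5.26% / 0.84 = 6.2619%
R_f (intercept) = 4.25% − 0.28 × 6.2619% = 2.4967%
E(R_Holloway) = R_f + β × MRP = 2.4967% + 2.15 × 6.2619% = 15.96%

15.96%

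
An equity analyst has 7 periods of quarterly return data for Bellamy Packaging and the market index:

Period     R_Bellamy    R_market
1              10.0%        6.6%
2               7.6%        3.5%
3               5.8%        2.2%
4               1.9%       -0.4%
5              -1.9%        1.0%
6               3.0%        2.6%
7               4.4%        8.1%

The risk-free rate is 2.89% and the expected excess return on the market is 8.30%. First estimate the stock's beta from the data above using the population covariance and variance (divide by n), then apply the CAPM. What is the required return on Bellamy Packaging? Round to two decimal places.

9.32%

Mean R_i = (10.0 + 7.6 + 5.8 + 1.9 − 1.9 + 3.0 + 4.4) / 7 = 4.4000%
Mean R_m = (6.6 + 3.5 + 2.2 − 0.4 + 1.0 + 2.6 + 8.1) / 7 = 3.3714%
Σ(R_i − R̄_i)(R_m − R̄_m) = 42.3000  ⇒  Cov = 42.3000 / 7 = 6.0429
Σ(R_m − R̄_m)² = 54.6143  ⇒  Var(R_m) = 54.6143 / 7 = 7.8020
β = Cov / Var(R_m) = 6.0429 / 7.8020 = 0.7745
E(R) = R_f + β × MRP = 2.89% + 0.7745 × 8.30% = 9.32%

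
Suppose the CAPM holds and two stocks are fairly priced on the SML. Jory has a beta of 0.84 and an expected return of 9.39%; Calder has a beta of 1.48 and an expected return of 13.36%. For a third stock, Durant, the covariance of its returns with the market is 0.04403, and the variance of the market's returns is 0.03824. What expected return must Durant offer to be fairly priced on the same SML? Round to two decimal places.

MRP = (13.36% − 9.39%) / (1.48 − 0.84) = 6.2031%
R_f = 9.39% − 0.84 × 6.2031% = 4.1794%
β_Durant = Cov / Var(R_m) = 0.04403 / 0.03824 = 1.1514
E(R_Durant) = R_f + β × MRP = 4.1794% + 1.1514 × 6.2031% = 11.32%

11.32%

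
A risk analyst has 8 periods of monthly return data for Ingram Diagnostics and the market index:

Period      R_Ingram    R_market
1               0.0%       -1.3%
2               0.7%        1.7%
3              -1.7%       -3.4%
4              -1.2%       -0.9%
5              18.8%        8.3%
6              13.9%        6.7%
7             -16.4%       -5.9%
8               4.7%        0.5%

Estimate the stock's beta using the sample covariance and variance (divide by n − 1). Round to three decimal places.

2.120

Mean R_i = (0.0 + 0.7 − 1.7 − 1.2 + 18.8 + 13.9 − 16.4 + 4.7) / 8 = 2.3500%
Mean R_m = (-1.3 + 1.7 − 3.4 − 0.9 + 8.3 + 6.7 − 5.9 + 0.5) / 8 = 0.7125%
Σ(R_i − R̄_i)(R_m − R̄_m) = 342.9350  ⇒  Cov = 342.9350 / 7 = 48.9907
Σ(R_m − R̄_m)² = 161.7288  ⇒  Var(R_m) = 161.7288 / 7 = 23.1041
β = Cov / Var(R_m) = 48.9907 / 23.1041 = 2.1204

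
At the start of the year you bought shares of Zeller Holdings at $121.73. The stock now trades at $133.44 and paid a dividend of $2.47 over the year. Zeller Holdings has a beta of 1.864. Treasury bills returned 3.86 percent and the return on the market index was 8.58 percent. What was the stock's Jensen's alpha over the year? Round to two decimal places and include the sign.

Realised HPR = (P1 + D1 − P0) / P0 = (133.44 + 2.47 − 121.73) / 121.73 = 14.18 / 121.73 = 11.6487%
MRP = 8.58% − 3.86% = 4.72%
CAPM required = R_f + β·MRP = 3.86% + 1.864 × 4.72% = 12.65808%
α = realised − required = 11.6487% − 12.65808% = -1.01%

-1.01%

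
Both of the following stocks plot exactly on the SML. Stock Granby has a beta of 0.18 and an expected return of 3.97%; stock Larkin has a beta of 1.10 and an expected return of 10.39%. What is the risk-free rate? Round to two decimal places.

2.71%

Both satisfy E(R) = R_f + β·MRP, so the slope of the SML is
MRP = (10.39% − 3.97%) / (1.10 − 0.18) = 6.42% / 0.92 = 6.9783%
R_f = E(R_Granby) − β_Granby·MRP = 3.97% − 0.18 × 6.9783% = 2.7139%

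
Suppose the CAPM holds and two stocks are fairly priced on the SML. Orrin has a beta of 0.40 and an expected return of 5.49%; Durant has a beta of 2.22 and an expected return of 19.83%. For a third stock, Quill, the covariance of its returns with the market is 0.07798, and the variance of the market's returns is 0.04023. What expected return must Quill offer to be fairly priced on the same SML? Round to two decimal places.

MRP = (19.83% − 5.49%) / (2.22 − 0.40) = 7.8791%
R_f = 5.49% − 0.40 × 7.8791% = 2.3384%
β_Quill = Cov / Var(R_m) = 0.07798 / 0.04023 = 1.9384
E(R_Quill) = R_f + β × MRP = 2.3384% + 1.9384 × 7.8791% = 17.61%

17.61%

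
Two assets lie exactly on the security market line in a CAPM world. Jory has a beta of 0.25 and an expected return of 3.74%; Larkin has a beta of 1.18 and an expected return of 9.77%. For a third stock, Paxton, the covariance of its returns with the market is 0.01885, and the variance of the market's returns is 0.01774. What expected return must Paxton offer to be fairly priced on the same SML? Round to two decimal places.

9.01%

MRP = (9.77% − 3.74%) / (1.18 − 0.25) = 6.4839%
R_f = 3.74% − 0.25 × 6.4839% = 2.1190%
β_Paxton = Cov / Var(R_m) = 0.01885 / 0.01774 = 1.0626
E(R_Paxton) = R_f + β × MRP = 2.1190% + 1.0626 × 6.4839% = 9.01%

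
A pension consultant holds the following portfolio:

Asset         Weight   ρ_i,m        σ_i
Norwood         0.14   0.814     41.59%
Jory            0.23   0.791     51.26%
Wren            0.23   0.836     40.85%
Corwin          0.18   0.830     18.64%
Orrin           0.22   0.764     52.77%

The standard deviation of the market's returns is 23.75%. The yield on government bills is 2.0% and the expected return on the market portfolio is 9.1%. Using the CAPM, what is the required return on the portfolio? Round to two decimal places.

β_Norwood = 0.814 × 41.59% / 23.75% = 1.4254
β_Jory = 0.791 × 51.26% / 23.75% = 1.7072
β_Wren = 0.836 × 40.85% / 23.75% = 1.4379
β_Corwin = 0.830 × 18.64% / 23.75% = 0.6514
β_Orrin = 0.764 × 52.77% / 23.75% = 1.6975
β_P = Σ w_i β_i = 0.14×1.4254 + 0.23×1.7072 + 0.23×1.4379 + 0.18×0.6514 + 0.22×1.6975 = 1.4136
MRP = 9.1% − 2.0% = 7.10%
E(R_P) = R_f + β_P × MRP = 2.0% + 1.4136 × 7.1% = 12.04%

12.04%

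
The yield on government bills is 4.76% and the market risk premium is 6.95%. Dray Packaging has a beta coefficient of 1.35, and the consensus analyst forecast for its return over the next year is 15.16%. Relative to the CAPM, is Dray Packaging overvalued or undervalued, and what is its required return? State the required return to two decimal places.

Undervalued; required return 14.14%

Required return = R_f + β·MRP = 4.76% + 1.35 × 6.95% = 14.14%
Forecast 15.16% > required 14.14% → the stock plots above the SML → undervalued.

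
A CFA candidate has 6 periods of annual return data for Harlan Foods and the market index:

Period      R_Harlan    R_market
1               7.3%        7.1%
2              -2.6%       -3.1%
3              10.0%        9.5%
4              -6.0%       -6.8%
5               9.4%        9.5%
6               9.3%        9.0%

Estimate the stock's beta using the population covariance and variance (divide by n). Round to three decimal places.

Mean R_i = (7.3 − 2.6 + 10.0 − 6.0 + 9.4 + 9.3) / 6 = 4.5667%
Mean R_m = (7.1 − 3.1 + 9.5 − 6.8 + 9.5 + 9.0) / 6 = 4.2000%
Σ(R_i − R̄_i)(R_m − R̄_m) = 253.6100  ⇒  Cov = 253.6100 / 6 = 42.2683
Σ(R_m − R̄_m)² = 261.9200  ⇒  Var(R_m) = 261.9200 / 6 = 43.6533
β = Cov / Var(R_m) = 42.2683 / 43.6533 = 0.9683

0.968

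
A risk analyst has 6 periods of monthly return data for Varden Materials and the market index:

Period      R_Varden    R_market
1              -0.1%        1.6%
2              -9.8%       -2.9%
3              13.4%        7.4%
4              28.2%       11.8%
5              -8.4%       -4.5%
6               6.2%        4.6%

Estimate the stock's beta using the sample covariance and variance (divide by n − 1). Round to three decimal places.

Mean R_i = (-0.1 − 9.8 + 13.4 + 28.2 − 8.4 + 6.2) / 6 = 4.9167%
Mean R_m = (1.6 − 2.9 + 7.4 + 11.8 − 4.5 + 4.6) / 6 = 3.0000%
Σ(R_i − R̄_i)(R_m − R̄_m) = 438.0000  ⇒  Cov = 438.0000 / 5 = 87.6000
Σ(R_m − R̄_m)² = 192.3800  ⇒  Var(R_m) = 192.3800 / 5 = 38.4760
β = Cov / Var(R_m) = 87.6000 / 38.4760 = 2.2767

2.277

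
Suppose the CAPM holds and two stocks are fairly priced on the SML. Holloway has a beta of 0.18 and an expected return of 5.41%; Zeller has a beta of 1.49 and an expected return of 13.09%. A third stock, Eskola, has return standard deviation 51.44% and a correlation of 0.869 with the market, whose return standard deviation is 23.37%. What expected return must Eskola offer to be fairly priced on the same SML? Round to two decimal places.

15.57%

MRP = (13.09% − 5.41%) / (1.49 − 0.18) = 5.8626%
R_f = 5.41% − 0.18 × 5.8626% = 4.3547%
β_Eskola = ρ·σ_i/σ_m = 0.869 × 51.44 / 23.37 = 1.9128
E(R_Eskola) = R_f + β × MRP = 4.3547% + 1.9128 × 5.8626% = 15.57%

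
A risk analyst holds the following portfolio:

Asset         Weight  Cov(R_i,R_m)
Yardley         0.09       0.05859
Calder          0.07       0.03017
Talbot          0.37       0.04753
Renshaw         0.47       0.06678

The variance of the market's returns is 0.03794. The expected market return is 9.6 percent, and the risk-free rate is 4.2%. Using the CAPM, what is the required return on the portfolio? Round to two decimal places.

12.22%

β_Yardley = 0.05859 / 0.03794 = 1.5443
β_Calder = 0.03017 / 0.03794 = 0.7952
β_Talbot = 0.04753 / 0.03794 = 1.2528
β_Renshaw = 0.06678 / 0.03794 = 1.7601
β_P = Σ w_i β_i = 0.09×1.5443 + 0.07×0.7952 + 0.37×1.2528 + 0.47×1.7601 = 1.4854
MRP = 9.6% − 4.2% = 5.40%
E(R_P) = R_f + β_P × MRP = 4.2% + 1.4854 × 5.4% = 12.22%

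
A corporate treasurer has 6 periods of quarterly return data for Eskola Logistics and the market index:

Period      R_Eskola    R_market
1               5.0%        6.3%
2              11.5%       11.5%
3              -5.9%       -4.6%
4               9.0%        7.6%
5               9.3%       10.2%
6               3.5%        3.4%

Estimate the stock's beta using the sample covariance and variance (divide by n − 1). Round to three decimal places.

Mean R_i = (5.0 + 11.5 − 5.9 + 9.0 + 9.3 + 3.5) / 6 = 5.4000%
Mean R_m = (6.3 + 11.5 − 4.6 + 7.6 + 10.2 + 3.4) / 6 = 5.7333%
Σ(R_i − R̄_i)(R_m − R̄_m) = 180.2900  ⇒  Cov = 180.2900 / 5 = 36.0580
Σ(R_m − R̄_m)² = 169.2333  ⇒  Var(R_m) = 169.2333 / 5 = 33.8467
β = Cov / Var(R_m) = 36.0580 / 33.8467 = 1.0653

1.065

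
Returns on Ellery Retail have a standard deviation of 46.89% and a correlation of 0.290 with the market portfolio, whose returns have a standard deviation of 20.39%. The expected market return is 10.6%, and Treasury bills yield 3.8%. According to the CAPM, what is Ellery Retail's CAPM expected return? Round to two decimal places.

β = ρ × σ_i / σ_m = 0.290 × 46.89% / 20.39% = 0.6669
MRP = 10.6% − 3.8% = 6.80%
E(R) = 3.8% + 0.6669 × 6.8% = 8.33%

8.33%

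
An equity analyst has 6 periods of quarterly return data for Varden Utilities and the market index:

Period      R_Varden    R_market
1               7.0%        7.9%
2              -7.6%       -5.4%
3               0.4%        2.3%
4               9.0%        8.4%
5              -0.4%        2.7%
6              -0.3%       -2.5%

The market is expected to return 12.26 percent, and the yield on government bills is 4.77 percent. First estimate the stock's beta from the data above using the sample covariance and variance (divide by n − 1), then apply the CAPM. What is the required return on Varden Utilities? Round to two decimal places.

Mean R_i = (7.0 − 7.6 + 0.4 + 9.0 − 0.4 − 0.3) / 6 = 1.3500%
Mean R_m = (7.9 − 5.4 + 2.3 + 8.4 + 2.7 − 2.5) / 6 = 2.2333%
Σ(R_i − R̄_i)(R_m − R̄_m) = 154.4400  ⇒  Cov = 154.4400 / 5 = 30.8880
Σ(R_m − R̄_m)² = 151.0333  ⇒  Var(R_m) = 151.0333 / 5 = 30.2067
β = Cov / Var(R_m) = 30.8880 / 30.2067 = 1.0226
MRP = 12.26% − 4.77% = 7.49%
E(R) = R_f + β × MRP = 4.77% + 1.0226 × 7.49% = 12.43%

12.43%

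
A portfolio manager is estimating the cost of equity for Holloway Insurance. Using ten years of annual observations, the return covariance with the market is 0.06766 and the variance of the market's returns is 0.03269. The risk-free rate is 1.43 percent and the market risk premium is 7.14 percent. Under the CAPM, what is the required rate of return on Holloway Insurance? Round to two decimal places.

β = Cov(R_i, R_m) / Var(R_m) = 0.06766 / 0.03269 = 2.0697
E(R) = R_f + β × MRP = 1.43% + 2.0697 × 7.14% = 16.21%

16.21%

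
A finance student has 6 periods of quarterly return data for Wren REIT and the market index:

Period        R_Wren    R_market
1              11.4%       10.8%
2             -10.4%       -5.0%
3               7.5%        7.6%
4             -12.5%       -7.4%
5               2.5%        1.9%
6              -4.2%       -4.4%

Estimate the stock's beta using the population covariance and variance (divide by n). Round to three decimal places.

Mean R_i = (11.4 − 10.4 + 7.5 − 12.5 + 2.5 − 4.2) / 6 = -0.9500%
Mean R_m = (10.8 − 5.0 + 7.6 − 7.4 + 1.9 − 4.4) / 6 = 0.5833%
Σ(R_i − R̄_i)(R_m − R̄_m) = 351.1750  ⇒  Cov = 351.1750 / 6 = 58.5292
Σ(R_m − R̄_m)² = 275.0883  ⇒  Var(R_m) = 275.0883 / 6 = 45.8481
β = Cov / Var(R_m) = 58.5292 / 45.8481 = 1.2766

1.277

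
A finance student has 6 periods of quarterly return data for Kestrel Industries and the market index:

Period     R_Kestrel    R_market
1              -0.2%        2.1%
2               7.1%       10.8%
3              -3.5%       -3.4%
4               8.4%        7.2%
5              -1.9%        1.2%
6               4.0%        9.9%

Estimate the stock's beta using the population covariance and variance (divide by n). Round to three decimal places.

0.784

Mean R_i = (-0.2 + 7.1 − 3.5 + 8.4 − 1.9 + 4.0) / 6 = 2.3167%
Mean R_m = (2.1 + 10.8 − 3.4 + 7.2 + 1.2 + 9.9) / 6 = 4.6333%
Σ(R_i − R̄_i)(R_m − R̄_m) = 121.5567  ⇒  Cov = 121.5567 / 6 = 20.2595
Σ(R_m − R̄_m)² = 155.0933  ⇒  Var(R_m) = 155.0933 / 6 = 25.8489
β = Cov / Var(R_m) = 20.2595 / 25.8489 = 0.7838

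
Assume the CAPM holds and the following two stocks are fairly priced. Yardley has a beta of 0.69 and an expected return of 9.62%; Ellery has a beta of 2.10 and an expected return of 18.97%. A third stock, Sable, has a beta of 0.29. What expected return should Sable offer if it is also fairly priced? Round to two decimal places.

MRP (SML slope) = (18.97% − 9.62%) / (2.10 − 0.69) = 9.35% / 1.41 = 6.6312%
R_f (intercept) = 9.62% − 0.69 × 6.6312% = 5.0445%
E(R_Sable) = R_f + β × MRP = 5.0445% + 0.29 × 6.6312% = 6.97%

6.97%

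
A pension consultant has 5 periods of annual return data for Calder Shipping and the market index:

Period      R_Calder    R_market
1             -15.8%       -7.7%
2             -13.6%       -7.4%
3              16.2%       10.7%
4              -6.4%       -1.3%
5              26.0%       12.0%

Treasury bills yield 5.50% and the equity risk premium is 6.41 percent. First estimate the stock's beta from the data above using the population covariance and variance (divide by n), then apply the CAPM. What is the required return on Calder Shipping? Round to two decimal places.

17.89%

Mean R_i = (-15.8 − 13.6 + 16.2 − 6.4 + 26.0) / 5 = 1.2800%
Mean R_m = (-7.7 − 7.4 + 10.7 − 1.3 + 12.0) / 5 = 1.2600%
Σ(R_i − R̄_i)(R_m − R̄_m) = 707.8960  ⇒  Cov = 707.8960 / 5 = 141.5792
Σ(R_m − R̄_m)² = 366.2920  ⇒  Var(R_m) = 366.2920 / 5 = 73.2584
β = Cov / Var(R_m) = 141.5792 / 73.2584 = 1.9326
E(R) = R_f + β × MRP = 5.50% + 1.9326 × 6.41% = 17.89%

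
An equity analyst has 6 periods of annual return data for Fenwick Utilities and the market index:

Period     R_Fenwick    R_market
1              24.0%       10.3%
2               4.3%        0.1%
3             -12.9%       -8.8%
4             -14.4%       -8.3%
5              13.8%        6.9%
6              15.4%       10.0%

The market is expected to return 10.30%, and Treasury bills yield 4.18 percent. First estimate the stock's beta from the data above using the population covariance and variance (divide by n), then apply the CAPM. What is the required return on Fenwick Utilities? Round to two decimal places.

15.03%

Mean R_i = (24.0 + 4.3 − 12.9 − 14.4 + 13.8 + 15.4) / 6 = 5.0333%
Mean R_m = (10.3 + 0.1 − 8.8 − 8.3 + 6.9 + 10.0) / 6 = 1.7000%
Σ(R_i − R̄_i)(R_m − R̄_m) = 678.5500  ⇒  Cov = 678.5500 / 6 = 113.0917
Σ(R_m − R̄_m)² = 382.7000  ⇒  Var(R_m) = 382.7000 / 6 = 63.7833
β = Cov / Var(R_m) = 113.0917 / 63.7833 = 1.7731
MRP = 10.30% − 4.18% = 6.12%
E(R) = R_f + β × MRP = 4.18% + 1.7731 × 6.12% = 15.03%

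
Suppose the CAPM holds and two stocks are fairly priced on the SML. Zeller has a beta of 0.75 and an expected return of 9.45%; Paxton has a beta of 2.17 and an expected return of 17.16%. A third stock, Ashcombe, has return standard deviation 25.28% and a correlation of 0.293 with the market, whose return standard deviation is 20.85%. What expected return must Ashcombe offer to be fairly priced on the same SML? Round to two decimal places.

7.31%

MRP = (17.16% − 9.45%) / (2.17 − 0.75) = 5.4296%
R_f = 9.45% − 0.75 × 5.4296% = 5.3778%
β_Ashcombe = ρ·σ_i/σ_m = 0.293 × 25.28 / 20.85 = 0.3553
E(R_Ashcombe) = R_f + β × MRP = 5.3778% + 0.3553 × 5.4296% = 7.31%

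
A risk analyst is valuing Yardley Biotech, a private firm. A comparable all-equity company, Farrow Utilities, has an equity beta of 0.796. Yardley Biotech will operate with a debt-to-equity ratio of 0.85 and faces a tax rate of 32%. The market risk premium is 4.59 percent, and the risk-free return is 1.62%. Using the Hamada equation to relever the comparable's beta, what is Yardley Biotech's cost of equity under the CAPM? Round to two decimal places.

7.39%

β_L = β_U × [1 + (1 − t)(D/E)] = 0.796 × [1 + (1 − 0.32) × 0.85]
    = 0.796 × [1 + 0.68 × 0.85] = 0.796 × 1.5780 = 1.2561
E(R) = R_f + β_L × MRP = 1.62% + 1.2561 × 4.59% = 7.39%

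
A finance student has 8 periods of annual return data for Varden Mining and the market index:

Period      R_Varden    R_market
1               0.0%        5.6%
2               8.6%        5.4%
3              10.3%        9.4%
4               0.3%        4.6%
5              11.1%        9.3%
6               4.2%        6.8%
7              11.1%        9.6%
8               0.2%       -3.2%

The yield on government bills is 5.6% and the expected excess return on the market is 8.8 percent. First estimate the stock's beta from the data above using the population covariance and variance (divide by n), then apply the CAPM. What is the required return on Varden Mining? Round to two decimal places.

13.49%

Mean R_i = (0.0 + 8.6 + 10.3 + 0.3 + 11.1 + 4.2 + 11.1 + 0.2) / 8 = 5.7250%
Mean R_m = (5.6 + 5.4 + 9.4 + 4.6 + 9.3 + 6.8 + 9.6 − 3.2) / 8 = 5.9375%
Σ(R_i − R̄_i)(R_m − R̄_m) = 110.4125  ⇒  Cov = 110.4125 / 8 = 13.8016
Σ(R_m − R̄_m)² = 123.1388  ⇒  Var(R_m) = 123.1388 / 8 = 15.3924
β = Cov / Var(R_m) = 13.8016 / 15.3924 = 0.8967
E(R) = R_f + β × MRP = 5.6% + 0.8967 × 8.8% = 13.49%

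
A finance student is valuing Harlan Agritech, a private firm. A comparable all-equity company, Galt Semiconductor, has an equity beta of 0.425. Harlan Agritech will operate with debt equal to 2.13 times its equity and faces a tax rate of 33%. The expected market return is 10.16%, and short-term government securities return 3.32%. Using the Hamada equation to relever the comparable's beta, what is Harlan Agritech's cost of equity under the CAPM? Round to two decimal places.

10.38%

β_L = β_U × [1 + (1 − t)(D/E)] = 0.425 × [1 + (1 − 0.33) × 2.13]
    = 0.425 × [1 + 0.67 × 2.13] = 0.425 × 2.4271 = 1.0315
MRP = 10.16% − 3.32% = 6.84%
E(R) = R_f + β_L × MRP = 3.32% + 1.0315 × 6.84% = 10.38%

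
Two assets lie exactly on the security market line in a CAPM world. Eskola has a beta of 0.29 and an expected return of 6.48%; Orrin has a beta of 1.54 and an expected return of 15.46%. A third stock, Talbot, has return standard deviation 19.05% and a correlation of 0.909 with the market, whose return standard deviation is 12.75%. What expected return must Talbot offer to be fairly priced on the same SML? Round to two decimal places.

MRP = (15.46% − 6.48%) / (1.54 − 0.29) = 7.1840%
R_f = 6.48% − 0.29 × 7.1840% = 4.3966%
β_Talbot = ρ·σ_i/σ_m = 0.909 × 19.05 / 12.75 = 1.3582
E(R_Talbot) = R_f + β × MRP = 4.3966% + 1.3582 × 7.1840% = 14.15%

14.15%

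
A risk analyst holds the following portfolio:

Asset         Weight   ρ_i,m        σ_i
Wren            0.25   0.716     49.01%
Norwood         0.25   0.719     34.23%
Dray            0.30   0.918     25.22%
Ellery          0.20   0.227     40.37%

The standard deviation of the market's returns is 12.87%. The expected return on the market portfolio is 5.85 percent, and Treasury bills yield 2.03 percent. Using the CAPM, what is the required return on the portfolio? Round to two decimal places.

9.07%

β_Wren = 0.716 × 49.01% / 12.87% = 2.7266
β_Norwood = 0.719 × 34.23% / 12.87% = 1.9123
β_Dray = 0.918 × 25.22% / 12.87% = 1.7989
β_Ellery = 0.227 × 40.37% / 12.87% = 0.7120
β_P = Σ w_i β_i = 0.25×2.7266 + 0.25×1.9123 + 0.30×1.7989 + 0.20×0.7120 = 1.8418
MRP = 5.85% − 2.03% = 3.82%
E(R_P) = R_f + β_P × MRP = 2.03% + 1.8418 × 3.82% = 9.07%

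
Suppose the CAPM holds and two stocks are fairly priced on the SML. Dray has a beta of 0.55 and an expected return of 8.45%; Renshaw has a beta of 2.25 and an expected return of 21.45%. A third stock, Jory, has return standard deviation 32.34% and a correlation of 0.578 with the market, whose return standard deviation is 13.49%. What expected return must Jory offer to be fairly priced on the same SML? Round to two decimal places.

14.84%

MRP = (21.45% − 8.45%) / (2.25 − 0.55) = 7.6471%
R_f = 8.45% − 0.55 × 7.6471% = 4.2441%
β_Jory = ρ·σ_i/σ_m = 0.578 × 32.34 / 13.49 = 1.3857
E(R_Jory) = R_f + β × MRP = 4.2441% + 1.3857 × 7.6471% = 14.84%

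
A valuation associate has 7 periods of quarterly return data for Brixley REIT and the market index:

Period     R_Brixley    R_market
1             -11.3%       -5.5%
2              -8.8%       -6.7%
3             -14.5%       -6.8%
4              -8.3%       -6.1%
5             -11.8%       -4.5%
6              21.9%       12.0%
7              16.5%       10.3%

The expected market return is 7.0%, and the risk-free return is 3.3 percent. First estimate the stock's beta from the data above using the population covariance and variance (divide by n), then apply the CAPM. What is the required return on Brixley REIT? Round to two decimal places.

9.79%

Mean R_i = (-11.3 − 8.8 − 14.5 − 8.3 − 11.8 + 21.9 + 16.5) / 7 = -2.3286%
Mean R_m = (-5.5 − 6.7 − 6.8 − 6.1 − 4.5 + 12.0 + 10.3) / 7 = -1.0429%
Σ(R_i − R̄_i)(R_m − R̄_m) = 739.1914  ⇒  Cov = 739.1914 / 7 = 105.5988
Σ(R_m − R̄_m)² = 421.3171  ⇒  Var(R_m) = 421.3171 / 7 = 60.1882
β = Cov / Var(R_m) = 105.5988 / 60.1882 = 1.7545
MRP = 7.0% − 3.3% = 3.70%
E(R) = R_f + β × MRP = 3.3% + 1.7545 × 3.7% = 9.79%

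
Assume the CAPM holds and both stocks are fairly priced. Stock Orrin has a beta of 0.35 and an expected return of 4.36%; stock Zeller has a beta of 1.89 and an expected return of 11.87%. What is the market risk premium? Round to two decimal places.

4.88%

Both satisfy E(R) = R_f + β·MRP, so the slope of the SML is
MRP = (11.87% − 4.36%) / (1.89 − 0.35) = 7.51% / 1.54 = 4.8766%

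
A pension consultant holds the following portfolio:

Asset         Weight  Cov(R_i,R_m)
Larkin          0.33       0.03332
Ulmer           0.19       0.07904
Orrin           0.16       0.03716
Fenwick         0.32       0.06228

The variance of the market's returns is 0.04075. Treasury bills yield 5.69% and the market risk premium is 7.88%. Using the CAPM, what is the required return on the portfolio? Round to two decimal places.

15.72%

β_Larkin = 0.03332 / 0.04075 = 0.8177
β_Ulmer = 0.07904 / 0.04075 = 1.9396
β_Orrin = 0.03716 / 0.04075 = 0.9119
β_Fenwick = 0.06228 / 0.04075 = 1.5283
β_P = Σ w_i β_i = 0.33×0.8177 + 0.19×1.9396 + 0.16×0.9119 + 0.32×1.5283 = 1.2733
E(R_P) = R_f + β_P × MRP = 5.69% + 1.2733 × 7.88% = 15.72%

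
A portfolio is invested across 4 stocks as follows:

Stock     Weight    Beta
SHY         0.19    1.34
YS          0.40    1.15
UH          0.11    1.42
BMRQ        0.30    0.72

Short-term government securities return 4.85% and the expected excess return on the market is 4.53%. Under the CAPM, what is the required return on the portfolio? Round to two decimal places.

9.77%

β_P = Σ w_i β_i = 0.19×1.34 + 0.40×1.15 + 0.11×1.42 + 0.30×0.72 = 1.0868
E(R_P) = R_f + β_P × MRP = 4.85% + 1.0868 × 4.53% = 9.77%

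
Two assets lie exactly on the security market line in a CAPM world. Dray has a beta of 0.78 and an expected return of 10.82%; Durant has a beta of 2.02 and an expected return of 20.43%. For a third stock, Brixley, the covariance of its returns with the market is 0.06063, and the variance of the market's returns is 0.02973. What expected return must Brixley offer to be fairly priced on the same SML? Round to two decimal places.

20.58%

MRP = (20.43% − 10.82%) / (2.02 − 0.78) = 7.7500%
R_f = 10.82% − 0.78 × 7.7500% = 4.7750%
β_Brixley = Cov / Var(R_m) = 0.06063 / 0.02973 = 2.0394
E(R_Brixley) = R_f + β × MRP = 4.7750% + 2.0394 × 7.7500% = 20.58%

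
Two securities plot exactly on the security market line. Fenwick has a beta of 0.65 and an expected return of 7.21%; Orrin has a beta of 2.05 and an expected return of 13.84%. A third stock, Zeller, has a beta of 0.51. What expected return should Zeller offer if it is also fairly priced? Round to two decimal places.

MRP (SML slope) = (13.84% − 7.21%) / (2.05 − 0.65) = 6.63% / 1.40 = 4.7357%
R_f (intercept) = 7.21% − 0.65 × 4.7357% = 4.1318%
E(R_Zeller) = R_f + β × MRP = 4.1318% + 0.51 × 4.7357% = 6.55%

6.55%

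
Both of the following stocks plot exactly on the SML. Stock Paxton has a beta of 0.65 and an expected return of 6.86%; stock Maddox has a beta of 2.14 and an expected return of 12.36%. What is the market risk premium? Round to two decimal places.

Both satisfy E(R) = R_f + β·MRP, so the slope of the SML is
MRP = (12.36% − 6.86%) / (2.14 − 0.65) = 5.50% / 1.49 = 3.6913%

3.69%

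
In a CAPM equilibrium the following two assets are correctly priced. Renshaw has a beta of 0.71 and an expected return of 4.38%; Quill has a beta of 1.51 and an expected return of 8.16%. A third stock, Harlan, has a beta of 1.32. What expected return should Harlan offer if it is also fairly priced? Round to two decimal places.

MRP (SML slope) = (8.16% − 4.38%) / (1.51 − 0.71) = 3.78% / 0.80 = 4.7250%
R_f (intercept) = 4.38% − 0.71 × 4.7250% = 1.0253%
E(R_Harlan) = R_f + β × MRP = 1.0253% + 1.32 × 4.7250% = 7.26%

7.26%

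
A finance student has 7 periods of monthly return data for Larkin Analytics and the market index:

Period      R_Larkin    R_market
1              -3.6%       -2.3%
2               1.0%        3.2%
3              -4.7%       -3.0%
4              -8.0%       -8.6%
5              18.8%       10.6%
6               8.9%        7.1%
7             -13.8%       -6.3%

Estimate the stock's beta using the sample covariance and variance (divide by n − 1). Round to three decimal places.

1.475

Mean R_i = (-3.6 + 1.0 − 4.7 − 8.0 + 18.8 + 8.9 − 13.8) / 7 = -0.2000%
Mean R_m = (-2.3 + 3.2 − 3.0 − 8.6 + 10.6 + 7.1 − 6.3) / 7 = 0.1000%
Σ(R_i − R̄_i)(R_m − R̄_m) = 443.9300  ⇒  Cov = 443.9300 / 6 = 73.9883
Σ(R_m − R̄_m)² = 300.8800  ⇒  Var(R_m) = 300.8800 / 6 = 50.1467
β = Cov / Var(R_m) = 73.9883 / 50.1467 = 1.4754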